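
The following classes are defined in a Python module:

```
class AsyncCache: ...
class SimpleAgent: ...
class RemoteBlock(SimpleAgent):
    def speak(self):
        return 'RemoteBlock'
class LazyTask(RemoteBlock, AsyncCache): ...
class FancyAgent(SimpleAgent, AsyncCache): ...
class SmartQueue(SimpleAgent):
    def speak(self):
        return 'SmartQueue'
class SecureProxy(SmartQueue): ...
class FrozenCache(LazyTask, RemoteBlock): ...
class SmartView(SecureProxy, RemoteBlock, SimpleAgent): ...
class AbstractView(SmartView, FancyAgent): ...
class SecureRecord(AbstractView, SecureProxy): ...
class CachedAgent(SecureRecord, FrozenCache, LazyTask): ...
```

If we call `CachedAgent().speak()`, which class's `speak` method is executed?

SmartQueue

L[CachedAgent] = CachedAgent + merge(L[SecureRecord], L[FrozenCache], L[LazyTask], [SecureRecord FrozenCache LazyTask])
  take SecureRecord:  [SecureRecord AbstractView SmartView SecureProxy SmartQueue RemoteBlock FancyAgent SimpleAgent AsyncCache object] + [FrozenCache LazyTask RemoteBlock SimpleAgent AsyncCache object] + [LazyTask RemoteBlock SimpleAgent AsyncCache object] + [SecureRecord FrozenCache LazyTask]
  take AbstractView:  [AbstractView SmartView SecureProxy SmartQueue RemoteBlock FancyAgent SimpleAgent AsyncCache object] + [FrozenCache LazyTask RemoteBlock SimpleAgent AsyncCache object] + [LazyTask RemoteBlock SimpleAgent AsyncCache object] + [FrozenCache LazyTask]
  take SmartView:  [SmartView SecureProxy SmartQueue RemoteBlock FancyAgent SimpleAgent AsyncCache object] + [FrozenCache LazyTask RemoteBlock SimpleAgent AsyncCache object] + [LazyTask RemoteBlock SimpleAgent AsyncCache object] + [FrozenCache LazyTask]
  take SecureProxy:  [SecureProxy SmartQueue RemoteBlock FancyAgent SimpleAgent AsyncCache object] + [FrozenCache LazyTask RemoteBlock SimpleAgent AsyncCache object] + [LazyTask RemoteBlock SimpleAgent AsyncCache object] + [FrozenCache LazyTask]
  take SmartQueue:  [SmartQueue RemoteBlock FancyAgent SimpleAgent AsyncCache object] + [FrozenCache LazyTask RemoteBlock SimpleAgent AsyncCache object] + [LazyTask RemoteBlock SimpleAgent AsyncCache object] + [FrozenCache LazyTask]
  take FrozenCache:  [RemoteBlock FancyAgent SimpleAgent AsyncCache object] + [FrozenCache LazyTask RemoteBlock SimpleAgent AsyncCache object] + [LazyTask RemoteBlock SimpleAgent AsyncCache object] + [FrozenCache LazyTask]
  take LazyTask:  [RemoteBlock FancyAgent SimpleAgent AsyncCache object] + [LazyTask RemoteBlock SimpleAgent AsyncCache object] + [LazyTask RemoteBlock SimpleAgent AsyncCache object] + [LazyTask]
  take RemoteBlock:  [RemoteBlock FancyAgent SimpleAgent AsyncCache object] + [RemoteBlock SimpleAgent AsyncCache object] + [RemoteBlock SimpleAgent AsyncCache object]
  take FancyAgent:  [FancyAgent SimpleAgent AsyncCache object] + [SimpleAgent AsyncCache object] + [SimpleAgent AsyncCache object]
  take SimpleAgent:  [SimpleAgent AsyncCache object] + [SimpleAgent AsyncCache object] + [SimpleAgent AsyncCache object]
  take AsyncCache:  [AsyncCache object] + [AsyncCache object] + [AsyncCache object]
  take object:  [object] + [object] + [object]
MRO: CachedAgent SecureRecord AbstractView SmartView SecureProxy SmartQueue FrozenCache LazyTask RemoteBlock FancyAgent SimpleAgent AsyncCache object
speak is defined in: RemoteBlock, SmartQueue. First along the MRO is SmartQueue.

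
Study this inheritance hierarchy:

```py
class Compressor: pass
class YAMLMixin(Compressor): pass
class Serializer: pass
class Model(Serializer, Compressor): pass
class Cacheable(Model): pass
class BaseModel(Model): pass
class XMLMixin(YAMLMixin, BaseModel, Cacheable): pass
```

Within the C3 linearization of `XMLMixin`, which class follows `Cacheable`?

Model

L[XMLMixin] = XMLMixin + merge(L[YAMLMixin], L[BaseModel], L[Cacheable], [YAMLMixin BaseModel Cacheable])
  take YAMLMixin:  [YAMLMixin Compressor object] + [BaseModel Model Serializer Compressor object] + [Cacheable Model Serializer Compressor object] + [YAMLMixin BaseModel Cacheable]
  take BaseModel:  [Compressor object] + [BaseModel Model Serializer Compressor object] + [Cacheable Model Serializer Compressor object] + [BaseModel Cacheable]
  take Cacheable:  [Compressor object] + [Model Serializer Compressor object] + [Cacheable Model Serializer Compressor object] + [Cacheable]
  take Model:  [Compressor object] + [Model Serializer Compressor object] + [Model Serializer Compressor object]
  take Serializer:  [Compressor object] + [Serializer Compressor object] + [Serializer Compressor object]
  take Compressor:  [Compressor object] + [Compressor object] + [Compressor object]
  take object:  [object] + [object] + [object]
MRO: XMLMixin YAMLMixin BaseModel Cacheable Model Serializer Compressor object
Cacheable is at position 3; next is Model.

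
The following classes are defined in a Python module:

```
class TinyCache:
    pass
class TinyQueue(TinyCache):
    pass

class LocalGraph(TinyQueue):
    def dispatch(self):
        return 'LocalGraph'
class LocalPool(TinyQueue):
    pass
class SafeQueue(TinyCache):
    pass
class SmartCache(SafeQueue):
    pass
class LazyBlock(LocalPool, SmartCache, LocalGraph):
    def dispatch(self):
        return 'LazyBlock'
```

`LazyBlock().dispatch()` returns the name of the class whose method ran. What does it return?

L[LazyBlock] = LazyBlock + merge(L[LocalPool], L[SmartCache], L[LocalGraph], [LocalPool SmartCache LocalGraph])
  take LocalPool:  [LocalPool TinyQueue TinyCache object] + [SmartCache SafeQueue TinyCache object] + [LocalGraph TinyQueue TinyCache object] + [LocalPool SmartCache LocalGraph]
  take SmartCache:  [TinyQueue TinyCache object] + [SmartCache SafeQueue TinyCache object] + [LocalGraph TinyQueue TinyCache object] + [SmartCache LocalGraph]
  take SafeQueue:  [TinyQueue TinyCache object] + [SafeQueue TinyCache object] + [LocalGraph TinyQueue TinyCache object] + [LocalGraph]
  take LocalGraph:  [TinyQueue TinyCache object] + [TinyCache object] + [LocalGraph TinyQueue TinyCache object] + [LocalGraph]
  take TinyQueue:  [TinyQueue TinyCache object] + [TinyCache object] + [TinyQueue TinyCache object]
  take TinyCache:  [TinyCache object] + [TinyCache object] + [TinyCache object]
  take object:  [object] + [object] + [object]
MRO: LazyBlock LocalPool SmartCache SafeQueue LocalGraph TinyQueue TinyCache object
dispatch is defined in: LazyBlock, LocalGraph. First along the MRO is LazyBlock.

LazyBlock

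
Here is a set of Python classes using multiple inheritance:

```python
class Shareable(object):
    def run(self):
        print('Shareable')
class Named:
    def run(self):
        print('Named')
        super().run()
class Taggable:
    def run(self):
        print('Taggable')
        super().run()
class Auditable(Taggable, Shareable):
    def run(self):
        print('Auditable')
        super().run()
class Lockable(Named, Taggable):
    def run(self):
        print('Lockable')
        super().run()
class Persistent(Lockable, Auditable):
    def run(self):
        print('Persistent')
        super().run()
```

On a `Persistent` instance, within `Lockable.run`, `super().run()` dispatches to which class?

Named

L[Persistent] = Persistent + merge(L[Lockable], L[Auditable], [Lockable Auditable])
  take Lockable:  [Lockable Named Taggable object] + [Auditable Taggable Shareable object] + [Lockable Auditable]
  take Named:  [Named Taggable object] + [Auditable Taggable Shareable object] + [Auditable]
  take Auditable:  [Taggable object] + [Auditable Taggable Shareable object] + [Auditable]
  take Taggable:  [Taggable object] + [Taggable Shareable object]
  take Shareable:  [object] + [Shareable object]
  take object:  [object] + [object]
MRO: Persistent Lockable Named Auditable Taggable Shareable object
super() in Lockable.run on a Persistent instance goes to the class after Lockable in Persistent's MRO: Named.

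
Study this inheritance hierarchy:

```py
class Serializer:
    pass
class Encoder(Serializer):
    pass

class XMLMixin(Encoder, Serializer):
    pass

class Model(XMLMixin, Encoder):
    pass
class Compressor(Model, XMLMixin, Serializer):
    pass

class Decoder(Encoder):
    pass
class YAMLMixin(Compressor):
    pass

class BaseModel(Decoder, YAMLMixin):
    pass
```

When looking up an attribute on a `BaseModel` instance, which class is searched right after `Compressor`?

L[BaseModel] = BaseModel + merge(L[Decoder], L[YAMLMixin], [Decoder YAMLMixin])
  take Decoder:  [Decoder Encoder Serializer object] + [YAMLMixin Compressor Model XMLMixin Encoder Serializer object] + [Decoder YAMLMixin]
  take YAMLMixin:  [Encoder Serializer object] + [YAMLMixin Compressor Model XMLMixin Encoder Serializer object] + [YAMLMixin]
  take Compressor:  [Encoder Serializer object] + [Compressor Model XMLMixin Encoder Serializer object]
  take Model:  [Encoder Serializer object] + [Model XMLMixin Encoder Serializer object]
  take XMLMixin:  [Encoder Serializer object] + [XMLMixin Encoder Serializer object]
  take Encoder:  [Encoder Serializer object] + [Encoder Serializer object]
  take Serializer:  [Serializer object] + [Serializer object]
  take object:  [object] + [object]
MRO: BaseModel Decoder YAMLMixin Compressor Model XMLMixin Encoder Serializer object
Compressor is at position 3; next is Model.

Model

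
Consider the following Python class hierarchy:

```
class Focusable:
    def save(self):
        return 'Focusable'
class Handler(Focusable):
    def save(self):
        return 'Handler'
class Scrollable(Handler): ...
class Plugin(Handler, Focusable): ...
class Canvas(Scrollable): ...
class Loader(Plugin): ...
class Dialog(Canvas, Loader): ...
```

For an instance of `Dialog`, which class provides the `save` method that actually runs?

Handler

L[Dialog] = Dialog + merge(L[Canvas], L[Loader], [Canvas Loader])
  take Canvas:  [Canvas Scrollable Handler Focusable object] + [Loader Plugin Handler Focusable object] + [Canvas Loader]
  take Scrollable:  [Scrollable Handler Focusable object] + [Loader Plugin Handler Focusable object] + [Loader]
  take Loader:  [Handler Focusable object] + [Loader Plugin Handler Focusable object] + [Loader]
  take Plugin:  [Handler Focusable object] + [Plugin Handler Focusable object]
  take Handler:  [Handler Focusable object] + [Handler Focusable object]
  take Focusable:  [Focusable object] + [Focusable object]
  take object:  [object] + [object]
MRO: Dialog Canvas Scrollable Loader Plugin Handler Focusable object
save is defined in: Focusable, Handler. First along the MRO is Handler.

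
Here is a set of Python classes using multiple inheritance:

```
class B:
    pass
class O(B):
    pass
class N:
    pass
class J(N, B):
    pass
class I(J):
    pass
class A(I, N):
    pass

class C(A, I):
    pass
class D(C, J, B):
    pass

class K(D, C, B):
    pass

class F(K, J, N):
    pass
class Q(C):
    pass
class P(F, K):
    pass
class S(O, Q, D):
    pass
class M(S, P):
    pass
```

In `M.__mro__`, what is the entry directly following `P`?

F

L[M] = M + merge(L[S], L[P], [S P])
  take S:  [S O Q D C A I J N B object] + [P F K D C A I J N B object] + [S P]
  take O:  [O Q D C A I J N B object] + [P F K D C A I J N B object] + [P]
  take Q:  [Q D C A I J N B object] + [P F K D C A I J N B object] + [P]
  take P:  [D C A I J N B object] + [P F K D C A I J N B object] + [P]
  take F:  [D C A I J N B object] + [F K D C A I J N B object]
  take K:  [D C A I J N B object] + [K D C A I J N B object]
  take D:  [D C A I J N B object] + [D C A I J N B object]
  take C:  [C A I J N B object] + [C A I J N B object]
  take A:  [A I J N B object] + [A I J N B object]
  take I:  [I J N B object] + [I J N B object]
  take J:  [J N B object] + [J N B object]
  take N:  [N B object] + [N B object]
  take B:  [B object] + [B object]
  take object:  [object] + [object]
MRO: M S O Q P F K D C A I J N B object
P is at position 4; next is F.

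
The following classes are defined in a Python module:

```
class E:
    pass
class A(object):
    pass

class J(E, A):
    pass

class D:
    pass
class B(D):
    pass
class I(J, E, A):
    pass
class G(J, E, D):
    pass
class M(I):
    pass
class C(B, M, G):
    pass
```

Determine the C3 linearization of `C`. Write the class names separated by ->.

L[C] = C + merge(L[B], L[M], L[G], [B M G])
  take B:  [B D object] + [M I J E A object] + [G J E A D object] + [B M G]
  take M:  [D object] + [M I J E A object] + [G J E A D object] + [M G]
  take I:  [D object] + [I J E A object] + [G J E A D object] + [G]
  take G:  [D object] + [J E A object] + [G J E A D object] + [G]
  take J:  [D object] + [J E A object] + [J E A D object]
  take E:  [D object] + [E A object] + [E A D object]
  take A:  [D object] + [A object] + [A D object]
  take D:  [D object] + [object] + [D object]
  take object:  [object] + [object] + [object]

C -> B -> M -> I -> G -> J -> E -> A -> D -> object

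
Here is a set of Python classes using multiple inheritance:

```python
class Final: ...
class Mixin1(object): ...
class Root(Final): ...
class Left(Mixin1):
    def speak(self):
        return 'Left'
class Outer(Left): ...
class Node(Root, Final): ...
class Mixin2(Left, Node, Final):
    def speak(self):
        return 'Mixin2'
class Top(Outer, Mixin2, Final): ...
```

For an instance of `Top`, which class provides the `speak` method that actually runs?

L[Top] = Top + merge(L[Outer], L[Mixin2], L[Final], [Outer Mixin2 Final])
  take Outer:  [Outer Left Mixin1 object] + [Mixin2 Left Mixin1 Node Root Final object] + [Final object] + [Outer Mixin2 Final]
  take Mixin2:  [Left Mixin1 object] + [Mixin2 Left Mixin1 Node Root Final object] + [Final object] + [Mixin2 Final]
  take Left:  [Left Mixin1 object] + [Left Mixin1 Node Root Final object] + [Final object] + [Final]
  take Mixin1:  [Mixin1 object] + [Mixin1 Node Root Final object] + [Final object] + [Final]
  take Node:  [object] + [Node Root Final object] + [Final object] + [Final]
  take Root:  [object] + [Root Final object] + [Final object] + [Final]
  take Final:  [object] + [Final object] + [Final object] + [Final]
  take object:  [object] + [object] + [object]
MRO: Top Outer Mixin2 Left Mixin1 Node Root Final object
speak is defined in: Left, Mixin2. First along the MRO is Mixin2.

Mixin2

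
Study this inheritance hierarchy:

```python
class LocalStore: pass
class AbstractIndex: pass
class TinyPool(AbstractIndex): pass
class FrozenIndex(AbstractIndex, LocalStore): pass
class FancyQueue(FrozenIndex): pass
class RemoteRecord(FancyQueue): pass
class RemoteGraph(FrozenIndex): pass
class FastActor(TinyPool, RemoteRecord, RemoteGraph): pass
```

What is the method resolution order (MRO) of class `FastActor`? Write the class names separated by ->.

FastActor -> TinyPool -> RemoteRecord -> FancyQueue -> RemoteGraph -> FrozenIndex -> AbstractIndex -> LocalStore -> object

L[FastActor] = FastActor + merge(L[TinyPool], L[RemoteRecord], L[RemoteGraph], [TinyPool RemoteRecord RemoteGraph])
  take TinyPool:  [TinyPool AbstractIndex object] + [RemoteRecord FancyQueue FrozenIndex AbstractIndex LocalStore object] + [RemoteGraph FrozenIndex AbstractIndex LocalStore object] + [TinyPool RemoteRecord RemoteGraph]
  take RemoteRecord:  [AbstractIndex object] + [RemoteRecord FancyQueue FrozenIndex AbstractIndex LocalStore object] + [RemoteGraph FrozenIndex AbstractIndex LocalStore object] + [RemoteRecord RemoteGraph]
  take FancyQueue:  [AbstractIndex object] + [FancyQueue FrozenIndex AbstractIndex LocalStore object] + [RemoteGraph FrozenIndex AbstractIndex LocalStore object] + [RemoteGraph]
  take RemoteGraph:  [AbstractIndex object] + [FrozenIndex AbstractIndex LocalStore object] + [RemoteGraph FrozenIndex AbstractIndex LocalStore object] + [RemoteGraph]
  take FrozenIndex:  [AbstractIndex object] + [FrozenIndex AbstractIndex LocalStore object] + [FrozenIndex AbstractIndex LocalStore object]
  take AbstractIndex:  [AbstractIndex object] + [AbstractIndex LocalStore object] + [AbstractIndex LocalStore object]
  take LocalStore:  [object] + [LocalStore object] + [LocalStore object]
  take object:  [object] + [object] + [object]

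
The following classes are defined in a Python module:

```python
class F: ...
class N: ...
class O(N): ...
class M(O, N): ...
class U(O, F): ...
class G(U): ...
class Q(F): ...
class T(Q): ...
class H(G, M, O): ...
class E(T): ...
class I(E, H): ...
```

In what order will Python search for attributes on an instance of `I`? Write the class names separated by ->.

L[I] = I + merge(L[E], L[H], [E H])
  take E:  [E T Q F object] + [H G U M O N F object] + [E H]
  take T:  [T Q F object] + [H G U M O N F object] + [H]
  take Q:  [Q F object] + [H G U M O N F object] + [H]
  take H:  [F object] + [H G U M O N F object] + [H]
  take G:  [F object] + [G U M O N F object]
  take U:  [F object] + [U M O N F object]
  take M:  [F object] + [M O N F object]
  take O:  [F object] + [O N F object]
  take N:  [F object] + [N F object]
  take F:  [F object] + [F object]
  take object:  [object] + [object]

I -> E -> T -> Q -> H -> G -> U -> M -> O -> N -> F -> object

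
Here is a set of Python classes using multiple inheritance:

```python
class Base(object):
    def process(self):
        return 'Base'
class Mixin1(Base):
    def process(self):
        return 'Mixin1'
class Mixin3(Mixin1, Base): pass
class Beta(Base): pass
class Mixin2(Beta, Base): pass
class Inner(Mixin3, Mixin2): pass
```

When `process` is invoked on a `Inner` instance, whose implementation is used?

L[Inner] = Inner + merge(L[Mixin3], L[Mixin2], [Mixin3 Mixin2])
  take Mixin3:  [Mixin3 Mixin1 Base object] + [Mixin2 Beta Base object] + [Mixin3 Mixin2]
  take Mixin1:  [Mixin1 Base object] + [Mixin2 Beta Base object] + [Mixin2]
  take Mixin2:  [Base object] + [Mixin2 Beta Base object] + [Mixin2]
  take Beta:  [Base object] + [Beta Base object]
  take Base:  [Base object] + [Base object]
  take object:  [object] + [object]
MRO: Inner Mixin3 Mixin1 Mixin2 Beta Base object
process is defined in: Base, Mixin1. First along the MRO is Mixin1.

Mixin1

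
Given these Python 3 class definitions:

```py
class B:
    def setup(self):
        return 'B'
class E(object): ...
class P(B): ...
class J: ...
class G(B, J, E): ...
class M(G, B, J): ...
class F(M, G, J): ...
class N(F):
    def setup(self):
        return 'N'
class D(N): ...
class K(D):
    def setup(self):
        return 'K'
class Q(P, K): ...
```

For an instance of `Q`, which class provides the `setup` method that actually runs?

L[Q] = Q + merge(L[P], L[K], [P K])
  take P:  [P B object] + [K D N F M G B J E object] + [P K]
  take K:  [B object] + [K D N F M G B J E object] + [K]
  take D:  [B object] + [D N F M G B J E object]
  take N:  [B object] + [N F M G B J E object]
  take F:  [B object] + [F M G B J E object]
  take M:  [B object] + [M G B J E object]
  take G:  [B object] + [G B J E object]
  take B:  [B object] + [B J E object]
  take J:  [object] + [J E object]
  take E:  [object] + [E object]
  take object:  [object] + [object]
MRO: Q P K D N F M G B J E object
setup is defined in: B, K, N. First along the MRO is K.

K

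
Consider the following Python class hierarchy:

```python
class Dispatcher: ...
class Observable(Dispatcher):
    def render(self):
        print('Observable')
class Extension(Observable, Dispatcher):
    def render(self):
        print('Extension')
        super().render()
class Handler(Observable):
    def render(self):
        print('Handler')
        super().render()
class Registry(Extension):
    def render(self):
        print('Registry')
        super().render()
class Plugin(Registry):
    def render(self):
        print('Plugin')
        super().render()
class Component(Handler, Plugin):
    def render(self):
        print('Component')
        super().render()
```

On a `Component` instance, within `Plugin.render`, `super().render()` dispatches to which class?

Registry

L[Component] = Component + merge(L[Handler], L[Plugin], [Handler Plugin])
  take Handler:  [Handler Observable Dispatcher object] + [Plugin Registry Extension Observable Dispatcher object] + [Handler Plugin]
  take Plugin:  [Observable Dispatcher object] + [Plugin Registry Extension Observable Dispatcher object] + [Plugin]
  take Registry:  [Observable Dispatcher object] + [Registry Extension Observable Dispatcher object]
  take Extension:  [Observable Dispatcher object] + [Extension Observable Dispatcher object]
  take Observable:  [Observable Dispatcher object] + [Observable Dispatcher object]
  take Dispatcher:  [Dispatcher object] + [Dispatcher object]
  take object:  [object] + [object]
MRO: Component Handler Plugin Registry Extension Observable Dispatcher object
super() in Plugin.render on a Component instance goes to the class after Plugin in Component's MRO: Registry.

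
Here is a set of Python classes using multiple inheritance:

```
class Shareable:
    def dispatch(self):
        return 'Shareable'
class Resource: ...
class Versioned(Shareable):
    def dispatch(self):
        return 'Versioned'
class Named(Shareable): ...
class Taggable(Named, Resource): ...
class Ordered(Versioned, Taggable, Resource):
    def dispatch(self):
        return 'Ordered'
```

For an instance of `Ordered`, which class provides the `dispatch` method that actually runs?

Ordered

L[Ordered] = Ordered + merge(L[Versioned], L[Taggable], L[Resource], [Versioned Taggable Resource])
  take Versioned:  [Versioned Shareable object] + [Taggable Named Shareable Resource object] + [Resource object] + [Versioned Taggable Resource]
  take Taggable:  [Shareable object] + [Taggable Named Shareable Resource object] + [Resource object] + [Taggable Resource]
  take Named:  [Shareable object] + [Named Shareable Resource object] + [Resource object] + [Resource]
  take Shareable:  [Shareable object] + [Shareable Resource object] + [Resource object] + [Resource]
  take Resource:  [object] + [Resource object] + [Resource object] + [Resource]
  take object:  [object] + [object] + [object]
MRO: Ordered Versioned Taggable Named Shareable Resource object
dispatch is defined in: Ordered, Shareable, Versioned. First along the MRO is Ordered.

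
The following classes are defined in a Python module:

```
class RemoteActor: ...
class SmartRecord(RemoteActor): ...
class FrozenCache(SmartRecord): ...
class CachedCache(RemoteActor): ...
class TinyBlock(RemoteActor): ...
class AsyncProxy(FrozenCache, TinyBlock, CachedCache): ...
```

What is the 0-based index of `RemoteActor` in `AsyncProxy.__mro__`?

L[AsyncProxy] = AsyncProxy + merge(L[FrozenCache], L[TinyBlock], L[CachedCache], [FrozenCache TinyBlock CachedCache])
  take FrozenCache:  [FrozenCache SmartRecord RemoteActor object] + [TinyBlock RemoteActor object] + [CachedCache RemoteActor object] + [FrozenCache TinyBlock CachedCache]
  take SmartRecord:  [SmartRecord RemoteActor object] + [TinyBlock RemoteActor object] + [CachedCache RemoteActor object] + [TinyBlock CachedCache]
  take TinyBlock:  [RemoteActor object] + [TinyBlock RemoteActor object] + [CachedCache RemoteActor object] + [TinyBlock CachedCache]
  take CachedCache:  [RemoteActor object] + [RemoteActor object] + [CachedCache RemoteActor object] + [CachedCache]
  take RemoteActor:  [RemoteActor object] + [RemoteActor object] + [RemoteActor object]
  take object:  [object] + [object] + [object]
MRO: AsyncProxy FrozenCache SmartRecord TinyBlock CachedCache RemoteActor object
RemoteActor sits at index 5.

5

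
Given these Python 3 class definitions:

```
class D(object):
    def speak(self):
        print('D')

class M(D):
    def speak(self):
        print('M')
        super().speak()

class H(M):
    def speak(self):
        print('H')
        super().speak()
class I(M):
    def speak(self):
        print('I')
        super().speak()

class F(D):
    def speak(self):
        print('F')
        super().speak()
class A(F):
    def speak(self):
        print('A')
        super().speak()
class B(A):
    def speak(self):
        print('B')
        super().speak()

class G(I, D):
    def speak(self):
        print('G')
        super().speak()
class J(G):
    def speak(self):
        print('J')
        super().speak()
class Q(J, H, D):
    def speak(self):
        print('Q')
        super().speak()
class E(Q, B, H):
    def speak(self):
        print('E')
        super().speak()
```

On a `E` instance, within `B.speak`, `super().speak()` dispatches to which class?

L[E] = E + merge(L[Q], L[B], L[H], [Q B H])
  take Q:  [Q J G I H M D object] + [B A F D object] + [H M D object] + [Q B H]
  take J:  [J G I H M D object] + [B A F D object] + [H M D object] + [B H]
  take G:  [G I H M D object] + [B A F D object] + [H M D object] + [B H]
  take I:  [I H M D object] + [B A F D object] + [H M D object] + [B H]
  take B:  [H M D object] + [B A F D object] + [H M D object] + [B H]
  take H:  [H M D object] + [A F D object] + [H M D object] + [H]
  take M:  [M D object] + [A F D object] + [M D object]
  take A:  [D object] + [A F D object] + [D object]
  take F:  [D object] + [F D object] + [D object]
  take D:  [D object] + [D object] + [D object]
  take object:  [object] + [object] + [object]
MRO: E Q J G I B H M A F D object
super() in B.speak on a E instance goes to the class after B in E's MRO: H.

H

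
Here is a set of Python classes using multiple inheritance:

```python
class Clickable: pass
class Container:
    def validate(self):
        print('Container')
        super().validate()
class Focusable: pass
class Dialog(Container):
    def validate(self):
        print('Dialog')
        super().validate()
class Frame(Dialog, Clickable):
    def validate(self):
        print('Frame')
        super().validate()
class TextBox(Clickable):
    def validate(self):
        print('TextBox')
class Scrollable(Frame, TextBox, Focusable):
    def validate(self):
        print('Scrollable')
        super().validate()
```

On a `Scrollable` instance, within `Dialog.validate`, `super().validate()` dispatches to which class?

Container

L[Scrollable] = Scrollable + merge(L[Frame], L[TextBox], L[Focusable], [Frame TextBox Focusable])
  take Frame:  [Frame Dialog Container Clickable object] + [TextBox Clickable object] + [Focusable object] + [Frame TextBox Focusable]
  take Dialog:  [Dialog Container Clickable object] + [TextBox Clickable object] + [Focusable object] + [TextBox Focusable]
  take Container:  [Container Clickable object] + [TextBox Clickable object] + [Focusable object] + [TextBox Focusable]
  take TextBox:  [Clickable object] + [TextBox Clickable object] + [Focusable object] + [TextBox Focusable]
  take Clickable:  [Clickable object] + [Clickable object] + [Focusable object] + [Focusable]
  take Focusable:  [object] + [object] + [Focusable object] + [Focusable]
  take object:  [object] + [object] + [object]
MRO: Scrollable Frame Dialog Container TextBox Clickable Focusable object
super() in Dialog.validate on a Scrollable instance goes to the class after Dialog in Scrollable's MRO: Container.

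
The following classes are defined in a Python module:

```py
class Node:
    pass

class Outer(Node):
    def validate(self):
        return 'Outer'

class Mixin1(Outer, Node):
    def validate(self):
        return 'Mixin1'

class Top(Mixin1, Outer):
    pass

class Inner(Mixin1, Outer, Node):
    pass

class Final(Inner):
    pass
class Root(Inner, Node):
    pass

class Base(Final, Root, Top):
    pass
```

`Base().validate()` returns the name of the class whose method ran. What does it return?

L[Base] = Base + merge(L[Final], L[Root], L[Top], [Final Root Top])
  take Final:  [Final Inner Mixin1 Outer Node object] + [Root Inner Mixin1 Outer Node object] + [Top Mixin1 Outer Node object] + [Final Root Top]
  take Root:  [Inner Mixin1 Outer Node object] + [Root Inner Mixin1 Outer Node object] + [Top Mixin1 Outer Node object] + [Root Top]
  take Inner:  [Inner Mixin1 Outer Node object] + [Inner Mixin1 Outer Node object] + [Top Mixin1 Outer Node object] + [Top]
  take Top:  [Mixin1 Outer Node object] + [Mixin1 Outer Node object] + [Top Mixin1 Outer Node object] + [Top]
  take Mixin1:  [Mixin1 Outer Node object] + [Mixin1 Outer Node object] + [Mixin1 Outer Node object]
  take Outer:  [Outer Node object] + [Outer Node object] + [Outer Node object]
  take Node:  [Node object] + [Node object] + [Node object]
  take object:  [object] + [object] + [object]
MRO: Base Final Root Inner Top Mixin1 Outer Node object
validate is defined in: Mixin1, Outer. First along the MRO is Mixin1.

Mixin1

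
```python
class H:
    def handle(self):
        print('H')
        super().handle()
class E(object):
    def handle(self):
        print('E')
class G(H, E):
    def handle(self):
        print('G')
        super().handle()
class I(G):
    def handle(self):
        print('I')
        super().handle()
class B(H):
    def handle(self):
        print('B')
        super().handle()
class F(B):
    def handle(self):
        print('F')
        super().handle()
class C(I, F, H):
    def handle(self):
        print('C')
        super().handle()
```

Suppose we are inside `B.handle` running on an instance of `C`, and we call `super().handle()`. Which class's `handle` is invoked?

L[C] = C + merge(L[I], L[F], L[H], [I F H])
  take I:  [I G H E object] + [F B H object] + [H object] + [I F H]
  take G:  [G H E object] + [F B H object] + [H object] + [F H]
  take F:  [H E object] + [F B H object] + [H object] + [F H]
  take B:  [H E object] + [B H object] + [H object] + [H]
  take H:  [H E object] + [H object] + [H object] + [H]
  take E:  [E object] + [object] + [object]
  take object:  [object] + [object] + [object]
MRO: C I G F B H E object
super() in B.handle on a C instance goes to the class after B in C's MRO: H.

H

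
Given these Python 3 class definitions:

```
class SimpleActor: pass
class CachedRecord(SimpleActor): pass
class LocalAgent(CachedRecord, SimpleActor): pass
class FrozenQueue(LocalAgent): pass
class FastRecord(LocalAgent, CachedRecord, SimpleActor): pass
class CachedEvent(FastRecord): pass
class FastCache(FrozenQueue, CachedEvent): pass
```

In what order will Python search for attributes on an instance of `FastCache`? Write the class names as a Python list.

L[FastCache] = FastCache + merge(L[FrozenQueue], L[CachedEvent], [FrozenQueue CachedEvent])
  take FrozenQueue:  [FrozenQueue LocalAgent CachedRecord SimpleActor object] + [CachedEvent FastRecord LocalAgent CachedRecord SimpleActor object] + [FrozenQueue CachedEvent]
  take CachedEvent:  [LocalAgent CachedRecord SimpleActor object] + [CachedEvent FastRecord LocalAgent CachedRecord SimpleActor object] + [CachedEvent]
  take FastRecord:  [LocalAgent CachedRecord SimpleActor object] + [FastRecord LocalAgent CachedRecord SimpleActor object]
  take LocalAgent:  [LocalAgent CachedRecord SimpleActor object] + [LocalAgent CachedRecord SimpleActor object]
  take CachedRecord:  [CachedRecord SimpleActor object] + [CachedRecord SimpleActor object]
  take SimpleActor:  [SimpleActor object] + [SimpleActor object]
  take object:  [object] + [object]

[FastCache, FrozenQueue, CachedEvent, FastRecord, LocalAgent, CachedRecord, SimpleActor, object]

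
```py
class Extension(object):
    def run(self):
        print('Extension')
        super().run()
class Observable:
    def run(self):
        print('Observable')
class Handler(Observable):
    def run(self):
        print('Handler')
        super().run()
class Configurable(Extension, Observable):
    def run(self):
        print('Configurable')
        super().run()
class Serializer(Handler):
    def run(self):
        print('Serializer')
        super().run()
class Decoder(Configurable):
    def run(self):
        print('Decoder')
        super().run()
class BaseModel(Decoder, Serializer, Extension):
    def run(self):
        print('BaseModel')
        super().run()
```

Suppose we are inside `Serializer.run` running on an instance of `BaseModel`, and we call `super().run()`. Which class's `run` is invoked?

L[BaseModel] = BaseModel + merge(L[Decoder], L[Serializer], L[Extension], [Decoder Serializer Extension])
  take Decoder:  [Decoder Configurable Extension Observable object] + [Serializer Handler Observable object] + [Extension object] + [Decoder Serializer Extension]
  take Configurable:  [Configurable Extension Observable object] + [Serializer Handler Observable object] + [Extension object] + [Serializer Extension]
  take Serializer:  [Extension Observable object] + [Serializer Handler Observable object] + [Extension object] + [Serializer Extension]
  take Extension:  [Extension Observable object] + [Handler Observable object] + [Extension object] + [Extension]
  take Handler:  [Observable object] + [Handler Observable object] + [object]
  take Observable:  [Observable object] + [Observable object] + [object]
  take object:  [object] + [object] + [object]
MRO: BaseModel Decoder Configurable Serializer Extension Handler Observable object
super() in Serializer.run on a BaseModel instance goes to the class after Serializer in BaseModel's MRO: Extension.

Extension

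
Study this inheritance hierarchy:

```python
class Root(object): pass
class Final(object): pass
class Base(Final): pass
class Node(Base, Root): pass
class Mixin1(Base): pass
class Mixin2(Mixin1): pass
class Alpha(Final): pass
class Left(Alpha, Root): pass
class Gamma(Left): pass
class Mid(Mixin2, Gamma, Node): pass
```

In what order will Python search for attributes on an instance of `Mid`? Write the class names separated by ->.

L[Mid] = Mid + merge(L[Mixin2], L[Gamma], L[Node], [Mixin2 Gamma Node])
  take Mixin2:  [Mixin2 Mixin1 Base Final object] + [Gamma Left Alpha Final Root object] + [Node Base Final Root object] + [Mixin2 Gamma Node]
  take Mixin1:  [Mixin1 Base Final object] + [Gamma Left Alpha Final Root object] + [Node Base Final Root object] + [Gamma Node]
  take Gamma:  [Base Final object] + [Gamma Left Alpha Final Root object] + [Node Base Final Root object] + [Gamma Node]
  take Left:  [Base Final object] + [Left Alpha Final Root object] + [Node Base Final Root object] + [Node]
  take Alpha:  [Base Final object] + [Alpha Final Root object] + [Node Base Final Root object] + [Node]
  take Node:  [Base Final object] + [Final Root object] + [Node Base Final Root object] + [Node]
  take Base:  [Base Final object] + [Final Root object] + [Base Final Root object]
  take Final:  [Final object] + [Final Root object] + [Final Root object]
  take Root:  [object] + [Root object] + [Root object]
  take object:  [object] + [object] + [object]

Mid -> Mixin2 -> Mixin1 -> Gamma -> Left -> Alpha -> Node -> Base -> Final -> Root -> object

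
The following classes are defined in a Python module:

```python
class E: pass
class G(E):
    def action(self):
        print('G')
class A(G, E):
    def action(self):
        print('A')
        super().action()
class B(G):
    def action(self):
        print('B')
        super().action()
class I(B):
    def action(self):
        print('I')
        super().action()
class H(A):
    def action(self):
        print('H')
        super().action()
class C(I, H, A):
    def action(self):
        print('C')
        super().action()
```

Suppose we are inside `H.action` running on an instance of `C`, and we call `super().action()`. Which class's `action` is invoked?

A

L[C] = C + merge(L[I], L[H], L[A], [I H A])
  take I:  [I B G E object] + [H A G E object] + [A G E object] + [I H A]
  take B:  [B G E object] + [H A G E object] + [A G E object] + [H A]
  take H:  [G E object] + [H A G E object] + [A G E object] + [H A]
  take A:  [G E object] + [A G E object] + [A G E object] + [A]
  take G:  [G E object] + [G E object] + [G E object]
  take E:  [E object] + [E object] + [E object]
  take object:  [object] + [object] + [object]
MRO: C I B H A G E object
super() in H.action on a C instance goes to the class after H in C's MRO: A.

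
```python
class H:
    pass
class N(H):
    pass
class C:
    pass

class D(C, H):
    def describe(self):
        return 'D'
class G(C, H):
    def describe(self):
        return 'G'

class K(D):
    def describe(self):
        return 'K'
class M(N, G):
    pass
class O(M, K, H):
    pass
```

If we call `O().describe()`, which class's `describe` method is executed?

G

L[O] = O + merge(L[M], L[K], L[H], [M K H])
  take M:  [M N G C H object] + [K D C H object] + [H object] + [M K H]
  take N:  [N G C H object] + [K D C H object] + [H object] + [K H]
  take G:  [G C H object] + [K D C H object] + [H object] + [K H]
  take K:  [C H object] + [K D C H object] + [H object] + [K H]
  take D:  [C H object] + [D C H object] + [H object] + [H]
  take C:  [C H object] + [C H object] + [H object] + [H]
  take H:  [H object] + [H object] + [H object] + [H]
  take object:  [object] + [object] + [object]
MRO: O M N G K D C H object
describe is defined in: D, G, K. First along the MRO is G.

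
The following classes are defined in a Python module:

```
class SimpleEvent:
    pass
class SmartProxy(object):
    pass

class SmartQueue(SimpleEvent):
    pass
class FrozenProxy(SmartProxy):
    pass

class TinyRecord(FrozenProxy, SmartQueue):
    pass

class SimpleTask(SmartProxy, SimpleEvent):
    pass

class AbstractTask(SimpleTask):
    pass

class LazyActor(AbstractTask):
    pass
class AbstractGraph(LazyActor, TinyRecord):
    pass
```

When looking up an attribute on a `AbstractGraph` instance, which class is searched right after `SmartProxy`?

SmartQueue

L[AbstractGraph] = AbstractGraph + merge(L[LazyActor], L[TinyRecord], [LazyActor TinyRecord])
  take LazyActor:  [LazyActor AbstractTask SimpleTask SmartProxy SimpleEvent object] + [TinyRecord FrozenProxy SmartProxy SmartQueue SimpleEvent object] + [LazyActor TinyRecord]
  take AbstractTask:  [AbstractTask SimpleTask SmartProxy SimpleEvent object] + [TinyRecord FrozenProxy SmartProxy SmartQueue SimpleEvent object] + [TinyRecord]
  take SimpleTask:  [SimpleTask SmartProxy SimpleEvent object] + [TinyRecord FrozenProxy SmartProxy SmartQueue SimpleEvent object] + [TinyRecord]
  take TinyRecord:  [SmartProxy SimpleEvent object] + [TinyRecord FrozenProxy SmartProxy SmartQueue SimpleEvent object] + [TinyRecord]
  take FrozenProxy:  [SmartProxy SimpleEvent object] + [FrozenProxy SmartProxy SmartQueue SimpleEvent object]
  take SmartProxy:  [SmartProxy SimpleEvent object] + [SmartProxy SmartQueue SimpleEvent object]
  take SmartQueue:  [SimpleEvent object] + [SmartQueue SimpleEvent object]
  take SimpleEvent:  [SimpleEvent object] + [SimpleEvent object]
  take object:  [object] + [object]
MRO: AbstractGraph LazyActor AbstractTask SimpleTask TinyRecord FrozenProxy SmartProxy SmartQueue SimpleEvent object
SmartProxy is at position 6; next is SmartQueue.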